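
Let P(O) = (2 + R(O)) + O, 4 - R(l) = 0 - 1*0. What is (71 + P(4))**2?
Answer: 6561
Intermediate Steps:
R(l) = 4 (R(l) = 4 - (0 - 1*0) = 4 - (0 + 0) = 4 - 1*0 = 4 + 0 = 4)
P(O) = 6 + O (P(O) = (2 + 4) + O = 6 + O)
(71 + P(4))**2 = (71 + (6 + 4))**2 = (71 + 10)**2 = 81**2 = 6561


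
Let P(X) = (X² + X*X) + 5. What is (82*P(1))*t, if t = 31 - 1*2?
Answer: 16646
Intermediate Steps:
t = 29 (t = 31 - 2 = 29)
P(X) = 5 + 2*X² (P(X) = (X² + X²) + 5 = 2*X² + 5 = 5 + 2*X²)
(82*P(1))*t = (82*(5 + 2*1²))*29 = (82*(5 + 2*1))*29 = (82*(5 + 2))*29 = (82*7)*29 = 574*29 = 16646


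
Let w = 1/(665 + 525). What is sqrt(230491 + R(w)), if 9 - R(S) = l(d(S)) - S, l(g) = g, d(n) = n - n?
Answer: sqrt(326411051190)/1190 ≈ 480.10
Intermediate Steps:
d(n) = 0
w = 1/1190 ≈ 0.00084034
R(S) = 9 + S (R(S) = 9 - (0 - S) = 9 - (-1)*S = 9 + S)
sqrt(230491 + R(w)) = sqrt(230491 + (9 + 1/1190)) = sqrt(230491 + 10711/1190) = sqrt(274295001/1190) = sqrt(326411051190)/1190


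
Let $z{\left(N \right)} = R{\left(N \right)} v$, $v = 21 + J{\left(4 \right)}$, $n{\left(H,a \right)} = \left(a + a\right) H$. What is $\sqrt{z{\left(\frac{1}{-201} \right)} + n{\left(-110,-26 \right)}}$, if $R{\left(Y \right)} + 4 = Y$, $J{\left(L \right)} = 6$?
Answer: $\frac{\sqrt{25191665}}{67} \approx 74.912$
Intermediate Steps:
$n{\left(H,a \right)} = 2 H a$ ($n{\left(H,a \right)} = 2 a H = 2 H a$)
$v = 27$ ($v = 21 + 6 = 27$)
$R{\left(Y \right)} = -4 + Y$
$z{\left(N \right)} = -108 + 27 N$ ($z{\left(N \right)} = \left(-4 + N\right) 27 = -108 + 27 N$)
$\sqrt{z{\left(\frac{1}{-201} \right)} + n{\left(-110,-26 \right)}} = \sqrt{\left(-108 + \frac{27}{-201}\right) + 2 \left(-110\right) \left(-26\right)} = \sqrt{\left(-108 + 27 \left(- \frac{1}{201}\right)\right) + 5720} = \sqrt{\left(-108 - \frac{9}{67}\right) + 5720} = \sqrt{- \frac{7245}{67} + 5720} = \sqrt{\frac{375995}{67}} = \frac{\sqrt{25191665}}{67}$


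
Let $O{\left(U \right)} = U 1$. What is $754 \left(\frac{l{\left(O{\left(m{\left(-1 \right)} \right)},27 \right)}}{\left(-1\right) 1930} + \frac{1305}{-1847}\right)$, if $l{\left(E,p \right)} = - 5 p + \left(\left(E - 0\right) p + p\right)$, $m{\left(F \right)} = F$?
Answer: $- \frac{171105597}{356471} \approx -480.0$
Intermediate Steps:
$O{\left(U \right)} = U$
$l{\left(E,p \right)} = - 4 p + E p$ ($l{\left(E,p \right)} = - 5 p + \left(\left(E + 0\right) p + p\right) = - 5 p + \left(E p + p\right) = - 5 p + \left(p + E p\right) = - 4 p + E p$)
$754 \left(\frac{l{\left(O{\left(m{\left(-1 \right)} \right)},27 \right)}}{\left(-1\right) 1930} + \frac{1305}{-1847}\right) = 754 \left(\frac{27 \left(-4 - 1\right)}{\left(-1\right) 1930} + \frac{1305}{-1847}\right) = 754 \left(\frac{27 \left(-5\right)}{-1930} + 1305 \left(- \frac{1}{1847}\right)\right) = 754 \left(\left(-135\right) \left(- \frac{1}{1930}\right) - \frac{1305}{1847}\right) = 754 \left(\frac{27}{386} - \frac{1305}{1847}\right) = 754 \left(- \frac{453861}{712942}\right) = - \frac{171105597}{356471}$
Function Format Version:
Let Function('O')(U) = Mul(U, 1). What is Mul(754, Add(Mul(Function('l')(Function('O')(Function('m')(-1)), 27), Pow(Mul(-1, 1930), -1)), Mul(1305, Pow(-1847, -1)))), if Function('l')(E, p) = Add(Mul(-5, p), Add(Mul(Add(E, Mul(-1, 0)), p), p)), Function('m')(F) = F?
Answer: Rational(-171105597, 356471) ≈ -480.00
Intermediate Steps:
Function('O')(U) = U
Function('l')(E, p) = Add(Mul(-4, p), Mul(E, p)) (Function('l')(E, p) = Add(Mul(-5, p), Add(Mul(Add(E, 0), p), p)) = Add(Mul(-5, p), Add(Mul(E, p), p)) = Add(Mul(-5, p), Add(p, Mul(E, p))) = Add(Mul(-4, p), Mul(E, p)))
Mul(754, Add(Mul(Function('l')(Function('O')(Function('m')(-1)), 27), Pow(Mul(-1, 1930), -1)), Mul(1305, Pow(-1847, -1)))) = Mul(754, Add(Mul(Mul(27, Add(-4, -1)), Pow(Mul(-1, 1930), -1)), Mul(1305, Pow(-1847, -1)))) = Mul(754, Add(Mul(Mul(27, -5), Pow(-1930, -1)), Mul(1305, Rational(-1, 1847)))) = Mul(754, Add(Mul(-135, Rational(-1, 1930)), Rational(-1305, 1847))) = Mul(754, Add(Rational(27, 386), Rational(-1305, 1847))) = Mul(754, Rational(-453861, 712942)) = Rational(-171105597, 356471)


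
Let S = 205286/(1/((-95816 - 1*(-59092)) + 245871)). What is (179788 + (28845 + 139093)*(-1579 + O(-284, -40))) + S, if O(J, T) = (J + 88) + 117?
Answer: 42656689626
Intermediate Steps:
O(J, T) = 205 + J (O(J, T) = (88 + J) + 117 = 205 + J)
S = 42934951042 (S = 205286/(1/((-95816 + 59092) + 245871)) = 205286/(1/(-36724 + 245871)) = 205286/(1/209147) = 205286*209147 = 42934951042)
(179788 + (28845 + 139093)*(-1579 + O(-284, -40))) + S = (179788 + (28845 + 139093)*(-1579 + (205 - 284))) + 42934951042 = (179788 + 167938*(-1579 - 79)) + 42934951042 = (179788 + 167938*(-1658)) + 42934951042 = (179788 - 278441204) + 42934951042 = -278261416 + 42934951042 = 42656689626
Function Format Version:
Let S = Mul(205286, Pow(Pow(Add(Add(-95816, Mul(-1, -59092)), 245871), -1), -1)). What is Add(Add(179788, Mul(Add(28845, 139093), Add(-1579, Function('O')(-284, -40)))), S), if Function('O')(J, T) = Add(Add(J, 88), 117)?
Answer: 42656689626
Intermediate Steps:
Function('O')(J, T) = Add(205, J) (Function('O')(J, T) = Add(Add(88, J), 117) = Add(205, J))
S = 42934951042 (S = Mul(205286, Pow(Pow(Add(Add(-95816, 59092), 245871), -1), -1)) = Mul(205286, Pow(Pow(Add(-36724, 245871), -1), -1)) = Mul(205286, Pow(Pow(209147, -1), -1)) = Mul(205286, Pow(Rational(1, 209147), -1)) = Mul(205286, 209147) = 42934951042)
Add(Add(179788, Mul(Add(28845, 139093), Add(-1579, Function('O')(-284, -40)))), S) = Add(Add(179788, Mul(Add(28845, 139093), Add(-1579, Add(205, -284)))), 42934951042) = Add(Add(179788, Mul(167938, Add(-1579, -79))), 42934951042) = Add(Add(179788, Mul(167938, -1658)), 42934951042) = Add(Add(179788, -278441204), 42934951042) = Add(-278261416, 42934951042) = 42656689626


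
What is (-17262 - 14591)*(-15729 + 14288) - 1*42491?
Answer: 45857682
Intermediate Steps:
(-17262 - 14591)*(-15729 + 14288) - 1*42491 = -31853*(-1441) - 42491 = 45900173 - 42491 = 45857682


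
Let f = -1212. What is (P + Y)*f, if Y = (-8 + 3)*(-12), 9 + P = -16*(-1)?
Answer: -81204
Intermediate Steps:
P = 7 (P = -9 - 16*(-1) = -9 + 16 = 7)
Y = 60 (Y = -5*(-12) = 60)
(P + Y)*f = (7 + 60)*(-1212) = 67*(-1212) = -81204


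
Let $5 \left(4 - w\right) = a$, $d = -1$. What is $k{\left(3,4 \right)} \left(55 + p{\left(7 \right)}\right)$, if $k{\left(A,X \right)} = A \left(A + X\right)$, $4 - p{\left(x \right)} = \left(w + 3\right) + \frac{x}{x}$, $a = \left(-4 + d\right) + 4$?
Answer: $\frac{5334}{5} \approx 1066.8$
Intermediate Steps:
$a = -1$ ($a = \left(-4 - 1\right) + 4 = -5 + 4 = -1$)
$w = \frac{21}{5}$ ($w = 4 - - \frac{1}{5} = 4 + \frac{1}{5} = \frac{21}{5} \approx 4.2$)
$p{\left(x \right)} = - \frac{21}{5}$ ($p{\left(x \right)} = 4 - \left(\left(\frac{21}{5} + 3\right) + \frac{x}{x}\right) = 4 - \left(\frac{36}{5} + 1\right) = 4 - \frac{41}{5} = - \frac{21}{5}$)
$k{\left(3,4 \right)} \left(55 + p{\left(7 \right)}\right) = 3 \left(3 + 4\right) \left(55 - \frac{21}{5}\right) = 3 \cdot 7 \cdot \frac{254}{5} = 21 \cdot \frac{254}{5} = \frac{5334}{5}$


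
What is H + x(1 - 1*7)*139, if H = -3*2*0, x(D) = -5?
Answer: -695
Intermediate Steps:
H = 0 (H = -6*0 = 0)
H + x(1 - 1*7)*139 = 0 - 5*139 = 0 - 695 = -695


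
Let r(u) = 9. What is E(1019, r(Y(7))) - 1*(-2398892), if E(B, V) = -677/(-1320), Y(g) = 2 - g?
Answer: 3166538117/1320 ≈ 2.3989e+6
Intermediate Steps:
E(B, V) = 677/1320 (E(B, V) = -677*(-1/1320) = 677/1320)
E(1019, r(Y(7))) - 1*(-2398892) = 677/1320 - 1*(-2398892) = 677/1320 + 2398892 = 3166538117/1320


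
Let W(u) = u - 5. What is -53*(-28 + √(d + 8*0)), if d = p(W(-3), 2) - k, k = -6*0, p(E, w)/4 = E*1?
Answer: 1484 - 212*I*√2 ≈ 1484.0 - 299.81*I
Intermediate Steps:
W(u) = -5 + u
p(E, w) = 4*E (p(E, w) = 4*(E*1) = 4*E)
k = 0
d = -32 (d = 4*(-5 - 3) - 1*0 = 4*(-8) + 0 = -32 + 0 = -32)
-53*(-28 + √(d + 8*0)) = -53*(-28 + √(-32 + 8*0)) = -53*(-28 + √(-32 + 0)) = -53*(-28 + √(-32)) = -53*(-28 + 4*I*√2) = 1484 - 212*I*√2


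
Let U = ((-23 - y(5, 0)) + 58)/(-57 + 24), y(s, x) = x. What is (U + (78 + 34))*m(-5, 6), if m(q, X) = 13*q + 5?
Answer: -73220/11 ≈ -6656.4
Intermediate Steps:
m(q, X) = 5 + 13*q
U = -35/33 (U = ((-23 - 1*0) + 58)/(-57 + 24) = ((-23 + 0) + 58)/(-33) = (-23 + 58)*(-1/33) = 35*(-1/33) = -35/33 ≈ -1.0606)
(U + (78 + 34))*m(-5, 6) = (-35/33 + (78 + 34))*(5 + 13*(-5)) = (-35/33 + 112)*(5 - 65) = (3661/33)*(-60) = -73220/11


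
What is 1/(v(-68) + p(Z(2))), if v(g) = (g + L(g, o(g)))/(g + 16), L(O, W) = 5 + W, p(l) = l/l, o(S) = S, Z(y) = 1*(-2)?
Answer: 52/183 ≈ 0.28415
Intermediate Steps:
Z(y) = -2
p(l) = 1
v(g) = (5 + 2*g)/(16 + g) (v(g) = (g + (5 + g))/(g + 16) = (5 + 2*g)/(16 + g))
1/(v(-68) + p(Z(2))) = 1/((5 + 2*(-68))/(16 - 68) + 1) = 1/((5 - 136)/(-52) + 1) = 1/(-1/52*(-131) + 1) = 1/(131/52 + 1) = 1/(183/52) = 52/183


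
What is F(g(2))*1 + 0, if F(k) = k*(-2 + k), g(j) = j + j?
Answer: 8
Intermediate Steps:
g(j) = 2*j
F(g(2))*1 + 0 = ((2*2)*(-2 + 2*2))*1 + 0 = (4*(-2 + 4))*1 + 0 = (4*2)*1 + 0 = 8*1 + 0 = 8 + 0 = 8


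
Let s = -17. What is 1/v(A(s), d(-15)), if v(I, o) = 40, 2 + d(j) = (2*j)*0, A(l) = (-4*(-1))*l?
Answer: 1/40 ≈ 0.025000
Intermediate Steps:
A(l) = 4*l
d(j) = -2 (d(j) = -2 + (2*j)*0 = -2 + 0 = -2)
1/v(A(s), d(-15)) = 1/40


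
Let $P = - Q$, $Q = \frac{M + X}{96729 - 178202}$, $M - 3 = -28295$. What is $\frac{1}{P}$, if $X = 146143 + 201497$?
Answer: $\frac{81473}{319348} \approx 0.25512$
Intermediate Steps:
$M = -28292$ ($M = 3 - 28295 = -28292$)
$X = 347640$
$Q = - \frac{319348}{81473}$ ($Q = \frac{-28292 + 347640}{96729 - 178202} = \frac{319348}{-81473} = 319348 \left(- \frac{1}{81473}\right) = - \frac{319348}{81473} \approx -3.9197$)
$P = \frac{319348}{81473}$ ($P = \left(-1\right) \left(- \frac{319348}{81473}\right) = \frac{319348}{81473} \approx 3.9197$)
$\frac{1}{P} = \frac{1}{\frac{319348}{81473}} = \frac{81473}{319348}$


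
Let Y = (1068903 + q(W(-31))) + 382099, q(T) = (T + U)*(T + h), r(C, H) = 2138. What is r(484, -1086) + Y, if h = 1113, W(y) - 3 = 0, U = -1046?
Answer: 289152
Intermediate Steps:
W(y) = 3 (W(y) = 3 + 0 = 3)
q(T) = (-1046 + T)*(1113 + T) (q(T) = (T - 1046)*(T + 1113) = (-1046 + T)*(1113 + T))
Y = 287014 (Y = (1068903 + (-1164198 + 3² + 67*3)) + 382099 = (1068903 + (-1164198 + 9 + 201)) + 382099 = (1068903 - 1163988) + 382099 = -95085 + 382099 = 287014)
r(484, -1086) + Y = 2138 + 287014 = 289152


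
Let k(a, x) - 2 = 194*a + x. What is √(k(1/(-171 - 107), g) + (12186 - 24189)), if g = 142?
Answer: I*√229141222/139 ≈ 108.9*I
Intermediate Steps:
k(a, x) = 2 + x + 194*a (k(a, x) = 2 + (194*a + x) = 2 + (x + 194*a) = 2 + x + 194*a)
√(k(1/(-171 - 107), g) + (12186 - 24189)) = √((2 + 142 + 194/(-171 - 107)) + (12186 - 24189)) = √((2 + 142 + 194/(-278)) - 12003) = √((2 + 142 + 194*(-1/278)) - 12003) = √((2 + 142 - 97/139) - 12003) = √(19919/139 - 12003) = √(-1648498/139) = I*√229141222/139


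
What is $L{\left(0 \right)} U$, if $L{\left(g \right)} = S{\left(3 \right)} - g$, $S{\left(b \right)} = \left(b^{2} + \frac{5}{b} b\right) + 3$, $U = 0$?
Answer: $0$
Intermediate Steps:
$S{\left(b \right)} = 8 + b^{2}$ ($S{\left(b \right)} = \left(b^{2} + 5\right) + 3 = \left(5 + b^{2}\right) + 3 = 8 + b^{2}$)
$L{\left(g \right)} = 17 - g$ ($L{\left(g \right)} = \left(8 + 3^{2}\right) - g = \left(8 + 9\right) - g = 17 - g$)
$L{\left(0 \right)} U = \left(17 - 0\right) 0 = \left(17 + 0\right) 0 = 17 \cdot 0 = 0$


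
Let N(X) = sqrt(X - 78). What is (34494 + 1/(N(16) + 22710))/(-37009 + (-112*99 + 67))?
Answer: (-34494*sqrt(62) + 783358741*I)/(48030*(sqrt(62) - 22710*I)) ≈ -0.71818 + 3.4106e-13*I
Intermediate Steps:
N(X) = sqrt(-78 + X)
(34494 + 1/(N(16) + 22710))/(-37009 + (-112*99 + 67)) = (34494 + 1/(sqrt(-78 + 16) + 22710))/(-37009 + (-112*99 + 67)) = (34494 + 1/(sqrt(-62) + 22710))/(-37009 + (-11088 + 67)) = (34494 + 1/(I*sqrt(62) + 22710))/(-37009 - 11021) = (34494 + 1/(22710 + I*sqrt(62)))/(-48030) = (34494 + 1/(22710 + I*sqrt(62)))*(-1/48030) = -5749/8005 - 1/(48030*(22710 + I*sqrt(62)))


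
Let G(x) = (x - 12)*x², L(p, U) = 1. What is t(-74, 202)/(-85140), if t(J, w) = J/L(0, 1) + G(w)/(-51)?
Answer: 3878267/2171070 ≈ 1.7863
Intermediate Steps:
G(x) = x²*(-12 + x) (G(x) = (-12 + x)*x² = x²*(-12 + x))
t(J, w) = J - w²*(-12 + w)/51 (t(J, w) = J/1 + (w²*(-12 + w))/(-51) = J*1 + (w²*(-12 + w))*(-1/51) = J - w²*(-12 + w)/51)
t(-74, 202)/(-85140) = (-74 + (1/51)*202²*(12 - 1*202))/(-85140) = (-74 + (1/51)*40804*(12 - 202))*(-1/85140) = (-74 + (1/51)*40804*(-190))*(-1/85140) = (-74 - 7752760/51)*(-1/85140) = -7756534/51*(-1/85140) = 3878267/2171070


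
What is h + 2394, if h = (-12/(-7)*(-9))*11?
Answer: 15570/7 ≈ 2224.3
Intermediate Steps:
h = -1188/7 (h = (-12*(-⅐)*(-9))*11 = ((12/7)*(-9))*11 = -108/7*11 = -1188/7 ≈ -169.71)
h + 2394 = -1188/7 + 2394 = 15570/7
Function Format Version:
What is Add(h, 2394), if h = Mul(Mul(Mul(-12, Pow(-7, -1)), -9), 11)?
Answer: Rational(15570, 7) ≈ 2224.3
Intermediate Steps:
h = Rational(-1188, 7) (h = Mul(Mul(Mul(-12, Rational(-1, 7)), -9), 11) = Mul(Mul(Rational(12, 7), -9), 11) = Mul(Rational(-108, 7), 11) = Rational(-1188, 7) ≈ -169.71)
Add(h, 2394) = Add(Rational(-1188, 7), 2394) = Rational(15570, 7)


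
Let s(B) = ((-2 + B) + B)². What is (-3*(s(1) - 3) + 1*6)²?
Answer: 225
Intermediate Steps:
s(B) = (-2 + 2*B)²
(-3*(s(1) - 3) + 1*6)² = (-3*(4*(-1 + 1)² - 3) + 1*6)² = (-3*(4*0² - 3) + 6)² = (-3*(4*0 - 3) + 6)² = (-3*(0 - 3) + 6)² = (-3*(-3) + 6)² = (9 + 6)² = 15² = 225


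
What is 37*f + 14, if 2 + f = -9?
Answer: -393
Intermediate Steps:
f = -11 (f = -2 - 9 = -11)
37*f + 14 = 37*(-11) + 14 = -407 + 14 = -393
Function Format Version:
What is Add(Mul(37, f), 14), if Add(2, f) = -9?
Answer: -393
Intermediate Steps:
f = -11 (f = Add(-2, -9) = -11)
Add(Mul(37, f), 14) = Add(Mul(37, -11), 14) = Add(-407, 14) = -393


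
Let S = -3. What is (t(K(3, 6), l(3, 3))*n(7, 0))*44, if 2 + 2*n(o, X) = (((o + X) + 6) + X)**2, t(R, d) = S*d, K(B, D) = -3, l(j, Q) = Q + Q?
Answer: -66132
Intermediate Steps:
l(j, Q) = 2*Q
t(R, d) = -3*d
n(o, X) = -1 + (6 + o + 2*X)**2/2 (n(o, X) = -1 + (((o + X) + 6) + X)**2/2 = -1 + (((X + o) + 6) + X)**2/2 = -1 + ((6 + X + o) + X)**2/2 = -1 + (6 + o + 2*X)**2/2)
(t(K(3, 6), l(3, 3))*n(7, 0))*44 = ((-6*3)*(-1 + (6 + 7 + 2*0)**2/2))*44 = ((-3*6)*(-1 + (6 + 7 + 0)**2/2))*44 = -18*(-1 + (1/2)*13**2)*44 = -18*(-1 + (1/2)*169)*44 = -18*(-1 + 169/2)*44 = -18*167/2*44 = -1503*44 = -66132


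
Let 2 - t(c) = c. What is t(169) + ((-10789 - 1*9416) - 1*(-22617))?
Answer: 2245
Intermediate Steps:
t(c) = 2 - c
t(169) + ((-10789 - 1*9416) - 1*(-22617)) = (2 - 1*169) + ((-10789 - 1*9416) - 1*(-22617)) = (2 - 169) + ((-10789 - 9416) + 22617) = -167 + (-20205 + 22617) = -167 + 2412 = 2245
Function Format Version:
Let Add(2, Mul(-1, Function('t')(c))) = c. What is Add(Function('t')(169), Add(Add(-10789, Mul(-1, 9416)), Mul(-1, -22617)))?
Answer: 2245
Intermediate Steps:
Function('t')(c) = Add(2, Mul(-1, c))
Add(Function('t')(169), Add(Add(-10789, Mul(-1, 9416)), Mul(-1, -22617))) = Add(Add(2, Mul(-1, 169)), Add(Add(-10789, Mul(-1, 9416)), Mul(-1, -22617))) = Add(Add(2, -169), Add(Add(-10789, -9416), 22617)) = Add(-167, Add(-20205, 22617)) = Add(-167, 2412) = 2245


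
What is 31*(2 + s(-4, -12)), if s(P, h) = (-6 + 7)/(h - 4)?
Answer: 961/16 ≈ 60.063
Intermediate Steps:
s(P, h) = 1/(-4 + h)
31*(2 + s(-4, -12)) = 31*(2 + 1/(-4 - 12)) = 31*(2 + 1/(-16)) = 31*(2 - 1/16) = 31*(31/16) = 961/16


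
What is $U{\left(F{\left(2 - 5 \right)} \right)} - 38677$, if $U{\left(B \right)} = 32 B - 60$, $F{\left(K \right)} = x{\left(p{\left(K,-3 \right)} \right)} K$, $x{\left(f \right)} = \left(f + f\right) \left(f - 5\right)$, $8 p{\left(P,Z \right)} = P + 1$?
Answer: $-38989$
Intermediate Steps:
$p{\left(P,Z \right)} = \frac{1}{8} + \frac{P}{8}$ ($p{\left(P,Z \right)} = \frac{P + 1}{8} = \frac{1 + P}{8} = \frac{1}{8} + \frac{P}{8}$)
$x{\left(f \right)} = 2 f \left(-5 + f\right)$
$F{\left(K \right)} = 2 K \left(- \frac{39}{8} + \frac{K}{8}\right) \left(\frac{1}{8} + \frac{K}{8}\right)$ ($F{\left(K \right)} = 2 \left(\frac{1}{8} + \frac{K}{8}\right) \left(-5 + \left(\frac{1}{8} + \frac{K}{8}\right)\right) K = 2 \left(\frac{1}{8} + \frac{K}{8}\right) \left(- \frac{39}{8} + \frac{K}{8}\right) K = 2 \left(- \frac{39}{8} + \frac{K}{8}\right) \left(\frac{1}{8} + \frac{K}{8}\right) K = 2 K \left(- \frac{39}{8} + \frac{K}{8}\right) \left(\frac{1}{8} + \frac{K}{8}\right)$)
$U{\left(B \right)} = -60 + 32 B$
$U{\left(F{\left(2 - 5 \right)} \right)} - 38677 = \left(-60 + 32 \frac{\left(2 - 5\right) \left(1 + \left(2 - 5\right)\right) \left(-39 + \left(2 - 5\right)\right)}{32}\right) - 38677 = \left(-60 + 32 \cdot \frac{1}{32} \left(-3\right) \left(1 - 3\right) \left(-39 - 3\right)\right) - 38677 = \left(-60 + 32 \cdot \frac{1}{32} \left(-3\right) \left(-2\right) \left(-42\right)\right) - 38677 = \left(-60 + 32 \left(- \frac{63}{8}\right)\right) - 38677 = \left(-60 - 252\right) - 38677 = -312 - 38677 = -38989$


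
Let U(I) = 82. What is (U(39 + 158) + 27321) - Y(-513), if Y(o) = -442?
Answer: 27845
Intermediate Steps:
(U(39 + 158) + 27321) - Y(-513) = (82 + 27321) - 1*(-442) = 27403 + 442 = 27845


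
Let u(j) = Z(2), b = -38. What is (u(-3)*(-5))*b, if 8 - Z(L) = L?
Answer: 1140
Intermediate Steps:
Z(L) = 8 - L
u(j) = 6 (u(j) = 8 - 1*2 = 8 - 2 = 6)
(u(-3)*(-5))*b = (6*(-5))*(-38) = -30*(-38) = 1140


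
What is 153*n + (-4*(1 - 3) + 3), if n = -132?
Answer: -20185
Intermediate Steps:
153*n + (-4*(1 - 3) + 3) = 153*(-132) + (-4*(1 - 3) + 3) = -20196 + (-4*(-2) + 3) = -20196 + (8 + 3) = -20196 + 11 = -20185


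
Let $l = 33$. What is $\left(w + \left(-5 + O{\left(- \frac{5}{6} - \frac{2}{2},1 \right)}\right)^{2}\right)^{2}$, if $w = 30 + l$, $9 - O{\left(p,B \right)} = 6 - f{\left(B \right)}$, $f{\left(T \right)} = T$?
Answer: $4096$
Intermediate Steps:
$O{\left(p,B \right)} = 3 + B$ ($O{\left(p,B \right)} = 9 - \left(6 - B\right) = 9 + \left(-6 + B\right) = 3 + B$)
$w = 63$ ($w = 30 + 33 = 63$)
$\left(w + \left(-5 + O{\left(- \frac{5}{6} - \frac{2}{2},1 \right)}\right)^{2}\right)^{2} = \left(63 + \left(-5 + \left(3 + 1\right)\right)^{2}\right)^{2} = \left(63 + \left(-5 + 4\right)^{2}\right)^{2} = \left(63 + \left(-1\right)^{2}\right)^{2} = \left(63 + 1\right)^{2} = 64^{2} = 4096$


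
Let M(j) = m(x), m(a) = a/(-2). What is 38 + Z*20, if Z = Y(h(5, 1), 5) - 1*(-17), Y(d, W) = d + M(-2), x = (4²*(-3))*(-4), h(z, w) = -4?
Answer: -1622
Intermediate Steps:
x = 192 (x = (16*(-3))*(-4) = -48*(-4) = 192)
m(a) = -a/2 (m(a) = a*(-½) = -a/2)
M(j) = -96 (M(j) = -½*192 = -96)
Y(d, W) = -96 + d (Y(d, W) = d - 96 = -96 + d)
Z = -83 (Z = (-96 - 4) - 1*(-17) = -100 + 17 = -83)
38 + Z*20 = 38 - 83*20 = 38 - 1660 = -1622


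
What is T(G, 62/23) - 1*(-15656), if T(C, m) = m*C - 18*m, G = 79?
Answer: 363870/23 ≈ 15820.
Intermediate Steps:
T(C, m) = -18*m + C*m (T(C, m) = C*m - 18*m = -18*m + C*m)
T(G, 62/23) - 1*(-15656) = (62/23)*(-18 + 79) - 1*(-15656) = (62*(1/23))*61 + 15656 = (62/23)*61 + 15656 = 3782/23 + 15656 = 363870/23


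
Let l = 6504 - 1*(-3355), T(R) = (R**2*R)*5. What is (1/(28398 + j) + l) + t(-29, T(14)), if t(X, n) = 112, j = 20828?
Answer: 490832447/49226 ≈ 9971.0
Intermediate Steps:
T(R) = 5*R**3 (T(R) = R**3*5 = 5*R**3)
l = 9859 (l = 6504 + 3355 = 9859)
(1/(28398 + j) + l) + t(-29, T(14)) = (1/(28398 + 20828) + 9859) + 112 = (1/49226 + 9859) + 112 = 485319135/49226 + 112 = 490832447/49226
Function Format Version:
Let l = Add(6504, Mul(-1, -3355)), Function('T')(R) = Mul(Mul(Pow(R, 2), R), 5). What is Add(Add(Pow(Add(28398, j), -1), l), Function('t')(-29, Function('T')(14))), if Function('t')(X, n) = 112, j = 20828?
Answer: Rational(490832447, 49226) ≈ 9971.0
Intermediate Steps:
Function('T')(R) = Mul(5, Pow(R, 3)) (Function('T')(R) = Mul(Pow(R, 3), 5) = Mul(5, Pow(R, 3)))
l = 9859 (l = Add(6504, 3355) = 9859)
Add(Add(Pow(Add(28398, j), -1), l), Function('t')(-29, Function('T')(14))) = Add(Add(Pow(Add(28398, 20828), -1), 9859), 112) = Add(Add(Pow(49226, -1), 9859), 112) = Add(Add(Rational(1, 49226), 9859), 112) = Add(Rational(485319135, 49226), 112) = Rational(490832447, 49226)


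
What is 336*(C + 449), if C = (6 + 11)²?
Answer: 247968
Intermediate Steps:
C = 289 (C = 17² = 289)
336*(C + 449) = 336*(289 + 449) = 336*738 = 247968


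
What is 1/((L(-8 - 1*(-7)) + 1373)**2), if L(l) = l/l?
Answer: 1/1887876 ≈ 5.2970e-7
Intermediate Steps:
L(l) = 1
1/((L(-8 - 1*(-7)) + 1373)**2) = 1/((1 + 1373)**2) = 1/(1374**2) = 1/1887876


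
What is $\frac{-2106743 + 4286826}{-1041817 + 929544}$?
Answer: $- \frac{2180083}{112273} \approx -19.418$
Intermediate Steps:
$\frac{-2106743 + 4286826}{-1041817 + 929544} = \frac{2180083}{-112273} = 2180083 \left(- \frac{1}{112273}\right) = - \frac{2180083}{112273}$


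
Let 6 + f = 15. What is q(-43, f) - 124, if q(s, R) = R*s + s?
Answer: -554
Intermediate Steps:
f = 9 (f = -6 + 15 = 9)
q(s, R) = s + R*s
q(-43, f) - 124 = -43*(1 + 9) - 124 = -43*10 - 124 = -430 - 124 = -554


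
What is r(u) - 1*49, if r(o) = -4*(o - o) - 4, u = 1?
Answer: -53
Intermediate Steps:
r(o) = -4 (r(o) = -4*0 - 4 = 0 - 4 = -4)
r(u) - 1*49 = -4 - 1*49 = -4 - 49 = -53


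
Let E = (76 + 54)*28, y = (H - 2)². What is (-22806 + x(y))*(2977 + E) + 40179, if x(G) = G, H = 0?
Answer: -150840655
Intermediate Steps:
y = 4 (y = (0 - 2)² = (-2)² = 4)
E = 3640 (E = 130*28 = 3640)
(-22806 + x(y))*(2977 + E) + 40179 = (-22806 + 4)*(2977 + 3640) + 40179 = -22802*6617 + 40179 = -150880834 + 40179 = -150840655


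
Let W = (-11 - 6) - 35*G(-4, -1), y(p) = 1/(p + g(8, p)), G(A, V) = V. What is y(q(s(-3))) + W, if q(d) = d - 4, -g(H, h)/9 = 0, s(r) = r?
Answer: 125/7 ≈ 17.857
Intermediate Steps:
g(H, h) = 0 (g(H, h) = -9*0 = 0)
q(d) = -4 + d
y(p) = 1/p (y(p) = 1/(p + 0) = 1/p)
W = 18 (W = (-11 - 6) - 35*(-1) = -17 + 35 = 18)
y(q(s(-3))) + W = 1/(-4 - 3) + 18 = 1/(-7) + 18 = -⅐ + 18 = 125/7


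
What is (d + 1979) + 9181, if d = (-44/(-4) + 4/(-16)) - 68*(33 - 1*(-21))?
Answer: 29995/4 ≈ 7498.8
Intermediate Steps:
d = -14645/4 (d = (-44*(-¼) + 4*(-1/16)) - 68*(33 + 21) = (11 - ¼) - 68*54 = 43/4 - 3672 = -14645/4 ≈ -3661.3)
(d + 1979) + 9181 = (-14645/4 + 1979) + 9181 = -6729/4 + 9181 = 29995/4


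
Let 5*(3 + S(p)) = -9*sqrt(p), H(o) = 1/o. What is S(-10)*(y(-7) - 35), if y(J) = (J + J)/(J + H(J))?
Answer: 2478/25 + 7434*I*sqrt(10)/125 ≈ 99.12 + 188.07*I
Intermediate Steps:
y(J) = 2*J/(J + 1/J) (y(J) = (J + J)/(J + 1/J) = (2*J)/(J + 1/J) = 2*J/(J + 1/J))
S(p) = -3 - 9*sqrt(p)/5 (S(p) = -3 + (-9*sqrt(p))/5 = -3 - 9*sqrt(p)/5)
S(-10)*(y(-7) - 35) = (-3 - 9*I*sqrt(10)/5)*(2*(-7)**2/(1 + (-7)**2) - 35) = (-3 - 9*I*sqrt(10)/5)*(2*49/(1 + 49) - 35) = (-3 - 9*I*sqrt(10)/5)*(2*49/50 - 35) = (-3 - 9*I*sqrt(10)/5)*(2*49*(1/50) - 35) = (-3 - 9*I*sqrt(10)/5)*(49/25 - 35) = (-3 - 9*I*sqrt(10)/5)*(-826/25) = 2478/25 + 7434*I*sqrt(10)/125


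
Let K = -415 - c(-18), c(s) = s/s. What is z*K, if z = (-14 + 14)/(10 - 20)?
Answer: 0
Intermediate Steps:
z = 0 (z = 0/(-10) = 0*(-1/10) = 0)
c(s) = 1
K = -416 (K = -415 - 1*1 = -415 - 1 = -416)
z*K = 0*(-416) = 0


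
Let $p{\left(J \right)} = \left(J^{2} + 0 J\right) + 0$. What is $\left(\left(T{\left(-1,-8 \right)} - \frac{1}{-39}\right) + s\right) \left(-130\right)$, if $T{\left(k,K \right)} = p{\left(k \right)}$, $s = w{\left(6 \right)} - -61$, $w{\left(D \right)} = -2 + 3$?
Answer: $- \frac{24580}{3} \approx -8193.3$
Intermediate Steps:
$w{\left(D \right)} = 1$
$p{\left(J \right)} = J^{2}$ ($p{\left(J \right)} = \left(J^{2} + 0\right) + 0 = J^{2} + 0 = J^{2}$)
$s = 62$ ($s = 1 - -61 = 1 + 61 = 62$)
$T{\left(k,K \right)} = k^{2}$
$\left(\left(T{\left(-1,-8 \right)} - \frac{1}{-39}\right) + s\right) \left(-130\right) = \left(\left(\left(-1\right)^{2} - \frac{1}{-39}\right) + 62\right) \left(-130\right) = \left(\left(1 - - \frac{1}{39}\right) + 62\right) \left(-130\right) = \left(\left(1 + \frac{1}{39}\right) + 62\right) \left(-130\right) = \left(\frac{40}{39} + 62\right) \left(-130\right) = \frac{2458}{39} \left(-130\right) = - \frac{24580}{3}$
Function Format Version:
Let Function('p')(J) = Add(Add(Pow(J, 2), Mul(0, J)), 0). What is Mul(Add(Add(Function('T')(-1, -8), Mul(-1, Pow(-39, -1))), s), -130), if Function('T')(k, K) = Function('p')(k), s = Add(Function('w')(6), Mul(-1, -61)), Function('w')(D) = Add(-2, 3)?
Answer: Rational(-24580, 3) ≈ -8193.3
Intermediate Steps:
Function('w')(D) = 1
Function('p')(J) = Pow(J, 2) (Function('p')(J) = Add(Add(Pow(J, 2), 0), 0) = Add(Pow(J, 2), 0) = Pow(J, 2))
s = 62 (s = Add(1, Mul(-1, -61)) = Add(1, 61) = 62)
Function('T')(k, K) = Pow(k, 2)
Mul(Add(Add(Function('T')(-1, -8), Mul(-1, Pow(-39, -1))), s), -130) = Mul(Add(Add(Pow(-1, 2), Mul(-1, Pow(-39, -1))), 62), -130) = Mul(Add(Add(1, Mul(-1, Rational(-1, 39))), 62), -130) = Mul(Add(Add(1, Rational(1, 39)), 62), -130) = Mul(Add(Rational(40, 39), 62), -130) = Mul(Rational(2458, 39), -130) = Rational(-24580, 3)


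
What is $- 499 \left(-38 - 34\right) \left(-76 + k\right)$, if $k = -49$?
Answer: $-4491000$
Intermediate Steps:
$- 499 \left(-38 - 34\right) \left(-76 + k\right) = - 499 \left(-38 - 34\right) \left(-76 - 49\right) = - 499 \left(\left(-72\right) \left(-125\right)\right) = \left(-499\right) 9000 = -4491000$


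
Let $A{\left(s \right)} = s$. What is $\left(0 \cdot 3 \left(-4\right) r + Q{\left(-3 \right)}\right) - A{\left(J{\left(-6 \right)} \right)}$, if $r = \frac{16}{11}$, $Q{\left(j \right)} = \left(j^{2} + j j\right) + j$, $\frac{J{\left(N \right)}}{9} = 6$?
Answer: $-39$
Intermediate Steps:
$J{\left(N \right)} = 54$ ($J{\left(N \right)} = 9 \cdot 6 = 54$)
$Q{\left(j \right)} = j + 2 j^{2}$ ($Q{\left(j \right)} = \left(j^{2} + j^{2}\right) + j = 2 j^{2} + j = j + 2 j^{2}$)
$r = \frac{16}{11}$ ($r = 16 \cdot \frac{1}{11} = \frac{16}{11} \approx 1.4545$)
$\left(0 \cdot 3 \left(-4\right) r + Q{\left(-3 \right)}\right) - A{\left(J{\left(-6 \right)} \right)} = \left(0 \cdot 3 \left(-4\right) \frac{16}{11} - 3 \left(1 + 2 \left(-3\right)\right)\right) - 54 = \left(0 \left(-4\right) \frac{16}{11} - 3 \left(1 - 6\right)\right) - 54 = \left(0 \cdot \frac{16}{11} - -15\right) - 54 = \left(0 + 15\right) - 54 = 15 - 54 = -39$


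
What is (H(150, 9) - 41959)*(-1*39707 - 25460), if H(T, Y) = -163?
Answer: 2744964374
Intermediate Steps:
(H(150, 9) - 41959)*(-1*39707 - 25460) = (-163 - 41959)*(-1*39707 - 25460) = -42122*(-39707 - 25460) = -42122*(-65167) = 2744964374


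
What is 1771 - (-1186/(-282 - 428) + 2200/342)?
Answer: 107016652/60705 ≈ 1762.9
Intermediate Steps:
1771 - (-1186/(-282 - 428) + 2200/342) = 1771 - (-1186/(-710) + 2200*(1/342)) = 1771 - (-1186*(-1/710) + 1100/171) = 1771 - (593/355 + 1100/171) = 1771 - 1*491903/60705 = 1771 - 491903/60705 = 107016652/60705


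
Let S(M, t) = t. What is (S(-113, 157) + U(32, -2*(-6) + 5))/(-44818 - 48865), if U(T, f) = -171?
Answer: 14/93683 ≈ 0.00014944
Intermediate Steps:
(S(-113, 157) + U(32, -2*(-6) + 5))/(-44818 - 48865) = (157 - 171)/(-44818 - 48865) = -14/(-93683) = -14*(-1/93683) = 14/93683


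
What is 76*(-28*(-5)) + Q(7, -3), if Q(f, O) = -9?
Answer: 10631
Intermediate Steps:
76*(-28*(-5)) + Q(7, -3) = 76*(-28*(-5)) - 9 = 76*140 - 9 = 10640 - 9 = 10631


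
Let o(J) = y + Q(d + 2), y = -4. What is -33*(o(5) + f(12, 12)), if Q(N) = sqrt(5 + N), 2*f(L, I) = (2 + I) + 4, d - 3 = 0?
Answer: -165 - 33*sqrt(10) ≈ -269.35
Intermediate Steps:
d = 3 (d = 3 + 0 = 3)
f(L, I) = 3 + I/2 (f(L, I) = ((2 + I) + 4)/2 = (6 + I)/2 = 3 + I/2)
o(J) = -4 + sqrt(10) (o(J) = -4 + sqrt(5 + (3 + 2)) = -4 + sqrt(5 + 5) = -4 + sqrt(10))
-33*(o(5) + f(12, 12)) = -33*((-4 + sqrt(10)) + (3 + (1/2)*12)) = -33*((-4 + sqrt(10)) + (3 + 6)) = -33*((-4 + sqrt(10)) + 9) = -33*(5 + sqrt(10)) = -165 - 33*sqrt(10)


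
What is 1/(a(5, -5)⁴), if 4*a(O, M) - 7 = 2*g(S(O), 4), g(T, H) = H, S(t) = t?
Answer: 256/50625 ≈ 0.0050568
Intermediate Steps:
a(O, M) = 15/4 (a(O, M) = 7/4 + (2*4)/4 = 7/4 + (¼)*8 = 7/4 + 2 = 15/4)
1/(a(5, -5)⁴) = 1/((15/4)⁴) = 1/(50625/256) = 256/50625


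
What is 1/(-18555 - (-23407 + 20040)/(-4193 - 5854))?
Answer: -10047/186425452 ≈ -5.3893e-5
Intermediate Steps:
1/(-18555 - (-23407 + 20040)/(-4193 - 5854)) = 1/(-18555 - (-3367)/(-10047)) = 1/(-18555 - (-3367)*(-1)/10047) = 1/(-18555 - 1*3367/10047) = 1/(-18555 - 3367/10047) = 1/(-186425452/10047) = -10047/186425452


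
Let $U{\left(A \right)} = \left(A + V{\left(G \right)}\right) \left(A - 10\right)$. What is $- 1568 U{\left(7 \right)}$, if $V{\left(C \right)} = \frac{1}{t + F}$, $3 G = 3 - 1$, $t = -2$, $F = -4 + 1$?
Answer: $\frac{159936}{5} \approx 31987.0$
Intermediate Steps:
$F = -3$
$G = \frac{2}{3}$ ($G = \frac{3 - 1}{3} = \frac{1}{3} \cdot 2 = \frac{2}{3} \approx 0.66667$)
$V{\left(C \right)} = - \frac{1}{5}$ ($V{\left(C \right)} = \frac{1}{-2 - 3} = \frac{1}{-5} = - \frac{1}{5}$)
$U{\left(A \right)} = \left(-10 + A\right) \left(- \frac{1}{5} + A\right)$ ($U{\left(A \right)} = \left(A - \frac{1}{5}\right) \left(A - 10\right) = \left(- \frac{1}{5} + A\right) \left(-10 + A\right) = \left(-10 + A\right) \left(- \frac{1}{5} + A\right)$)
$- 1568 U{\left(7 \right)} = - 1568 \left(2 + 7^{2} - \frac{357}{5}\right) = - 1568 \left(2 + 49 - \frac{357}{5}\right) = \left(-1568\right) \left(- \frac{102}{5}\right) = \frac{159936}{5}$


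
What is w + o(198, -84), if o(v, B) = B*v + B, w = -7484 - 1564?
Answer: -25764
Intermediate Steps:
w = -9048
o(v, B) = B + B*v
w + o(198, -84) = -9048 - 84*(1 + 198) = -9048 - 84*199 = -9048 - 16716 = -25764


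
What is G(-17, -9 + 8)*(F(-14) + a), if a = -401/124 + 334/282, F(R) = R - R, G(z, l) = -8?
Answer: 71666/4371 ≈ 16.396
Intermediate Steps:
F(R) = 0
a = -35833/17484 (a = -401*1/124 + 334*(1/282) = -401/124 + 167/141 = -35833/17484 ≈ -2.0495)
G(-17, -9 + 8)*(F(-14) + a) = -8*(0 - 35833/17484) = -8*(-35833/17484) = 71666/4371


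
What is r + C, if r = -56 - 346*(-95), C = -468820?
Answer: -436006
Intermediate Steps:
r = 32814 (r = -56 + 32870 = 32814)
r + C = 32814 - 468820 = -436006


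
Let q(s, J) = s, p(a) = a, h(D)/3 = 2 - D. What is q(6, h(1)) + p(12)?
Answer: 18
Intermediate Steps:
h(D) = 6 - 3*D (h(D) = 3*(2 - D) = 6 - 3*D)
q(6, h(1)) + p(12) = 6 + 12 = 18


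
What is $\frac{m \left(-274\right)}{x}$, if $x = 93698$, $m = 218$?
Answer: $- \frac{29866}{46849} \approx -0.6375$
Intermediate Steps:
$\frac{m \left(-274\right)}{x} = \frac{218 \left(-274\right)}{93698} = \left(-59732\right) \frac{1}{93698} = - \frac{29866}{46849}$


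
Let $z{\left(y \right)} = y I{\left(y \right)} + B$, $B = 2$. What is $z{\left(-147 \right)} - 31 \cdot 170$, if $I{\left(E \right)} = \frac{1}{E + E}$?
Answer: $- \frac{10535}{2} \approx -5267.5$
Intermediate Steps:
$I{\left(E \right)} = \frac{1}{2 E}$
$z{\left(y \right)} = \frac{5}{2}$ ($z{\left(y \right)} = y \frac{1}{2 y} + 2 = \frac{1}{2} + 2 = \frac{5}{2}$)
$z{\left(-147 \right)} - 31 \cdot 170 = \frac{5}{2} - 31 \cdot 170 = \frac{5}{2} - 5270 = - \frac{10535}{2}$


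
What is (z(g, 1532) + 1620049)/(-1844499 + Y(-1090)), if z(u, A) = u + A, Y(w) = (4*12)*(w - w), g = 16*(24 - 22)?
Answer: -1621613/1844499 ≈ -0.87916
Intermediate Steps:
g = 32 (g = 16*2 = 32)
Y(w) = 0 (Y(w) = 48*0 = 0)
z(u, A) = A + u
(z(g, 1532) + 1620049)/(-1844499 + Y(-1090)) = ((1532 + 32) + 1620049)/(-1844499 + 0) = (1564 + 1620049)/(-1844499) = 1621613*(-1/1844499) = -1621613/1844499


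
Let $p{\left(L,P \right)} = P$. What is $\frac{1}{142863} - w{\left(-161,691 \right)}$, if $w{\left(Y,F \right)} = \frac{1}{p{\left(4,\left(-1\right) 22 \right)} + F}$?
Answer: $- \frac{47398}{31858449} \approx -0.0014878$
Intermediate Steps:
$w{\left(Y,F \right)} = \frac{1}{-22 + F}$ ($w{\left(Y,F \right)} = \frac{1}{\left(-1\right) 22 + F} = \frac{1}{-22 + F}$)
$\frac{1}{142863} - w{\left(-161,691 \right)} = \frac{1}{142863} - \frac{1}{-22 + 691} = \frac{1}{142863} - \frac{1}{669} = - \frac{47398}{31858449}$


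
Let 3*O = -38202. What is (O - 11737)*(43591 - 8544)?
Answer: -857635137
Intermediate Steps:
O = -12734 (O = (1/3)*(-38202) = -12734)
(O - 11737)*(43591 - 8544) = (-12734 - 11737)*(43591 - 8544) = -24471*35047 = -857635137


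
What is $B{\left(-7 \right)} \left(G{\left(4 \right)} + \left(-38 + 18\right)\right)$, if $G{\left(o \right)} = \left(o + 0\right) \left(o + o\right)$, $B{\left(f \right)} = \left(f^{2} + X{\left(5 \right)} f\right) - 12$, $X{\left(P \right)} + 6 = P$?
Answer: $528$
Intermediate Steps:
$X{\left(P \right)} = -6 + P$
$B{\left(f \right)} = -12 + f^{2} - f$ ($B{\left(f \right)} = \left(f^{2} + \left(-6 + 5\right) f\right) - 12 = \left(f^{2} - f\right) - 12 = -12 + f^{2} - f$)
$G{\left(o \right)} = 2 o^{2}$ ($G{\left(o \right)} = o 2 o = 2 o^{2}$)
$B{\left(-7 \right)} \left(G{\left(4 \right)} + \left(-38 + 18\right)\right) = \left(-12 + \left(-7\right)^{2} - -7\right) \left(2 \cdot 4^{2} + \left(-38 + 18\right)\right) = \left(-12 + 49 + 7\right) \left(2 \cdot 16 - 20\right) = 44 \left(32 - 20\right) = 44 \cdot 12 = 528$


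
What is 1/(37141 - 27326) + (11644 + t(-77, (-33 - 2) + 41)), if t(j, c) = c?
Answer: 114344751/9815 ≈ 11650.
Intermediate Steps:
1/(37141 - 27326) + (11644 + t(-77, (-33 - 2) + 41)) = 1/(37141 - 27326) + (11644 + ((-33 - 2) + 41)) = 1/9815 + (11644 + (-35 + 41)) = 1/9815 + (11644 + 6) = 1/9815 + 11650 = 114344751/9815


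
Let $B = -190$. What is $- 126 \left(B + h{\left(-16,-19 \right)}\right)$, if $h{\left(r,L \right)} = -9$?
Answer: $25074$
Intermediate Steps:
$- 126 \left(B + h{\left(-16,-19 \right)}\right) = - 126 \left(-190 - 9\right) = \left(-126\right) \left(-199\right) = 25074$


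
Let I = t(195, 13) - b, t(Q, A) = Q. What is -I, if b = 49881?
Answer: 49686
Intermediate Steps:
I = -49686 (I = 195 - 1*49881 = 195 - 49881 = -49686)
-I = -1*(-49686) = 49686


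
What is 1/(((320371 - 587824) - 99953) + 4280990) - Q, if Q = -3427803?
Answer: 13414994975953/3913584 ≈ 3.4278e+6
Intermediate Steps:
1/(((320371 - 587824) - 99953) + 4280990) - Q = 1/(((320371 - 587824) - 99953) + 4280990) - 1*(-3427803) = 1/((-267453 - 99953) + 4280990) + 3427803 = 1/(-367406 + 4280990) + 3427803 = 1/3913584 + 3427803 = 13414994975953/3913584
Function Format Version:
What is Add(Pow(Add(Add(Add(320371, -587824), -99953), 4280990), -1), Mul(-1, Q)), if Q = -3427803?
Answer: Rational(13414994975953, 3913584) ≈ 3.4278e+6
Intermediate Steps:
Add(Pow(Add(Add(Add(320371, -587824), -99953), 4280990), -1), Mul(-1, Q)) = Add(Pow(Add(Add(Add(320371, -587824), -99953), 4280990), -1), Mul(-1, -3427803)) = Add(Pow(Add(Add(-267453, -99953), 4280990), -1), 3427803) = Add(Pow(Add(-367406, 4280990), -1), 3427803) = Add(Pow(3913584, -1), 3427803) = Add(Rational(1, 3913584), 3427803) = Rational(13414994975953, 3913584)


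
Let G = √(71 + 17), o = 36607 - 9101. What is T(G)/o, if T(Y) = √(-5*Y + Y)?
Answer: I*2^(¾)*11^(¼)/13753 ≈ 0.0002227*I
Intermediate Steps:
o = 27506
G = 2*√22 (G = √88 = 2*√22 ≈ 9.3808)
T(Y) = 2*√(-Y) (T(Y) = √(-4*Y) = 2*√(-Y))
T(G)/o = (2*√(-2*√22))/27506 = (2*√(-2*√22))*(1/27506) = (2*(I*2^(¾)*11^(¼)))*(1/27506) = (2*I*2^(¾)*11^(¼))*(1/27506) = I*2^(¾)*11^(¼)/13753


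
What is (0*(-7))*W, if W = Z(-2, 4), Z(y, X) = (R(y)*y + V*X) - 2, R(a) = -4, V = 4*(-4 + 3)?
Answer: 0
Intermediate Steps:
V = -4 (V = 4*(-1) = -4)
Z(y, X) = -2 - 4*X - 4*y (Z(y, X) = (-4*y - 4*X) - 2 = (-4*X - 4*y) - 2 = -2 - 4*X - 4*y)
W = -10 (W = -2 - 4*4 - 4*(-2) = -2 - 16 + 8 = -10)
(0*(-7))*W = (0*(-7))*(-10) = 0*(-10) = 0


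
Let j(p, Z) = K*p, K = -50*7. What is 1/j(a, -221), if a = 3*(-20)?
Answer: 1/21000 ≈ 4.7619e-5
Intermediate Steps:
K = -350
a = -60
j(p, Z) = -350*p
1/j(a, -221) = 1/(-350*(-60)) = 1/21000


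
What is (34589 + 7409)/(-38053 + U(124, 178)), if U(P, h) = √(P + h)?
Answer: -145286354/131639137 - 3818*√302/131639137 ≈ -1.1042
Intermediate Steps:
(34589 + 7409)/(-38053 + U(124, 178)) = (34589 + 7409)/(-38053 + √(124 + 178)) = 41998/(-38053 + √302)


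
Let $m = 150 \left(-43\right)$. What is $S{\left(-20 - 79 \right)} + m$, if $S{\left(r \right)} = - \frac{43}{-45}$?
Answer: $- \frac{290207}{45} \approx -6449.0$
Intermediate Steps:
$S{\left(r \right)} = \frac{43}{45}$ ($S{\left(r \right)} = \left(-43\right) \left(- \frac{1}{45}\right) = \frac{43}{45}$)
$m = -6450$
$S{\left(-20 - 79 \right)} + m = \frac{43}{45} - 6450 = - \frac{290207}{45}$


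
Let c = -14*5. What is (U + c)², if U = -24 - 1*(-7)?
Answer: 7569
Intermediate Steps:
U = -17 (U = -24 + 7 = -17)
c = -70
(U + c)² = (-17 - 70)² = (-87)² = 7569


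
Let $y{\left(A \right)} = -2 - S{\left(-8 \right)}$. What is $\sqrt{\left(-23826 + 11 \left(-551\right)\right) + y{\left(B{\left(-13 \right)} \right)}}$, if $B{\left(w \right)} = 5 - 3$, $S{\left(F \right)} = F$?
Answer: $i \sqrt{29881} \approx 172.86 i$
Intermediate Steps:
$B{\left(w \right)} = 2$ ($B{\left(w \right)} = 5 - 3 = 2$)
$y{\left(A \right)} = 6$ ($y{\left(A \right)} = -2 - -8 = -2 + 8 = 6$)
$\sqrt{\left(-23826 + 11 \left(-551\right)\right) + y{\left(B{\left(-13 \right)} \right)}} = \sqrt{\left(-23826 + 11 \left(-551\right)\right) + 6} = \sqrt{\left(-23826 - 6061\right) + 6} = \sqrt{-29887 + 6} = \sqrt{-29881} = i \sqrt{29881}$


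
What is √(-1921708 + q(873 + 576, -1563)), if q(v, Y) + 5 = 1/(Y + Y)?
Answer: I*√18778741146714/3126 ≈ 1386.3*I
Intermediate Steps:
q(v, Y) = -5 + 1/(2*Y) (q(v, Y) = -5 + 1/(Y + Y) = -5 + 1/(2*Y))
√(-1921708 + q(873 + 576, -1563)) = √(-1921708 + (-5 + (½)/(-1563))) = √(-1921708 + (-5 + (½)*(-1/1563))) = √(-1921708 + (-5 - 1/3126)) = √(-1921708 - 15631/3126) = √(-6007274839/3126) = I*√18778741146714/3126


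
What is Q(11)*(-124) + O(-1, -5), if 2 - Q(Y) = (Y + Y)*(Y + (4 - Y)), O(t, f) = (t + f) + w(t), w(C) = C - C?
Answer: 10658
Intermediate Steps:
w(C) = 0
O(t, f) = f + t (O(t, f) = (t + f) + 0 = (f + t) + 0 = f + t)
Q(Y) = 2 - 8*Y (Q(Y) = 2 - (Y + Y)*(Y + (4 - Y)) = 2 - 2*Y*4 = 2 - 8*Y)
Q(11)*(-124) + O(-1, -5) = (2 - 8*11)*(-124) + (-5 - 1) = (2 - 88)*(-124) - 6 = -86*(-124) - 6 = 10664 - 6 = 10658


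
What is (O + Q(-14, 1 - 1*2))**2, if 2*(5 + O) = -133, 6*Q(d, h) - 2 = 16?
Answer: 18769/4 ≈ 4692.3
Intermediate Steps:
Q(d, h) = 3 (Q(d, h) = 1/3 + (1/6)*16 = 1/3 + 8/3 = 3)
O = -143/2 (O = -5 + (1/2)*(-133) = -5 - 133/2 = -143/2 ≈ -71.500)
(O + Q(-14, 1 - 1*2))**2 = (-143/2 + 3)**2 = (-137/2)**2 = 18769/4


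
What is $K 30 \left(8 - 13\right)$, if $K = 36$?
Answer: $-5400$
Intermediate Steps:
$K 30 \left(8 - 13\right) = 36 \cdot 30 \left(8 - 13\right) = 1080 \left(-5\right) = -5400$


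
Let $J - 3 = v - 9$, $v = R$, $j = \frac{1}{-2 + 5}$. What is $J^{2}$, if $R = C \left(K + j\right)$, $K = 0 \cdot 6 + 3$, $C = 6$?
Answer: $196$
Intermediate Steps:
$K = 3$ ($K = 0 + 3 = 3$)
$j = \frac{1}{3} \approx 0.33333$
$R = 20$ ($R = 6 \left(3 + \frac{1}{3}\right) = 6 \cdot \frac{10}{3} = 20$)
$v = 20$
$J = 14$ ($J = 3 + \left(20 - 9\right) = 3 + 11 = 14$)
$J^{2} = 14^{2} = 196$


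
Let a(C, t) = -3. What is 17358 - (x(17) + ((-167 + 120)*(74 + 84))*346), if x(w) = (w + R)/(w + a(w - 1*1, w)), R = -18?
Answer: 36214557/14 ≈ 2.5868e+6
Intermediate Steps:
x(w) = (-18 + w)/(-3 + w) (x(w) = (w - 18)/(w - 3) = (-18 + w)/(-3 + w))
17358 - (x(17) + ((-167 + 120)*(74 + 84))*346) = 17358 - ((-18 + 17)/(-3 + 17) + ((-167 + 120)*(74 + 84))*346) = 17358 - (-1/14 - 47*158*346) = 17358 - ((1/14)*(-1) - 7426*346) = 17358 - (-1/14 - 2569396) = 17358 - 1*(-35971545/14) = 17358 + 35971545/14 = 36214557/14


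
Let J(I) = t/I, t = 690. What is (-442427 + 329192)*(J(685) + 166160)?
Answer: -2577688107630/137 ≈ -1.8815e+10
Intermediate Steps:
J(I) = 690/I
(-442427 + 329192)*(J(685) + 166160) = (-442427 + 329192)*(690/685 + 166160) = -113235*(690*(1/685) + 166160) = -113235*(138/137 + 166160) = -113235*22764058/137 = -2577688107630/137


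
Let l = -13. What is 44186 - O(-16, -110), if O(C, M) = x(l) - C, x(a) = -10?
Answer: 44180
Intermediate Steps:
O(C, M) = -10 - C
44186 - O(-16, -110) = 44186 - (-10 - 1*(-16)) = 44186 - (-10 + 16) = 44186 - 1*6 = 44186 - 6 = 44180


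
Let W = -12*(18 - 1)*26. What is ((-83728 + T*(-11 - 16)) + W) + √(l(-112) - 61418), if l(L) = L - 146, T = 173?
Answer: -93703 + 2*I*√15419 ≈ -93703.0 + 248.35*I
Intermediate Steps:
l(L) = -146 + L
W = -5304 (W = -204*26 = -12*442 = -5304)
((-83728 + T*(-11 - 16)) + W) + √(l(-112) - 61418) = ((-83728 + 173*(-11 - 16)) - 5304) + √((-146 - 112) - 61418) = ((-83728 + 173*(-27)) - 5304) + √(-258 - 61418) = ((-83728 - 4671) - 5304) + √(-61676) = (-88399 - 5304) + 2*I*√15419 = -93703 + 2*I*√15419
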